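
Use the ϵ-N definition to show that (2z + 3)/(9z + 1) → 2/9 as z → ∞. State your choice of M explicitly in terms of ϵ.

Let ϵ > 0. We seek M > 0 such that z > M implies |(2z + 3)/(9z + 1) − (2/9)| < ϵ.
(2z + 3)/(9z + 1) − (2/9) = (9(2z + 3) − 2(9z + 1)) / (9(9z + 1)) = 25/(9(9z + 1)).
For z > 0 we have 9z + 1 > 9z, so |(2z + 3)/(9z + 1) − (2/9)| = 25/(9(9z + 1)) < 25/(9·9z) = (25/81)/z.
Thus |(2z + 3)/(9z + 1) − (2/9)| < ϵ whenever z > (25/81)/ϵ.
Take M = (25/81)/ϵ. If z > M then |(2z + 3)/(9z + 1) − (2/9)| < (25/81)/z < ϵ.

M = (25/81)/ϵ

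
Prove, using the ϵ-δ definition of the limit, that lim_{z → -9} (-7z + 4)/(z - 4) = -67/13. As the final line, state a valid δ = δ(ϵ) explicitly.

Let ϵ > 0 be given. We want δ > 0 with 0 < |z + 9| < δ ⇒ |(-7z + 4)/(z - 4) + 67/13| < ϵ.
Combining over a common denominator, (-7z + 4)/(z - 4) + 67/13 = [(-7z + 4)·(-13) − 67·(z - 4)] / [(-13)·(z - 4)] = 24(z + 9) / ((-13)(z - 4)).
So |(-7z + 4)/(z - 4) + 67/13| = 24|z + 9| / (13·|z − 4|).
Require δ ≤ 13/2, so |z − 4| ≥ |-13| − |z + 9| > 13 − 13/2 = 13/2.
Hence |(-7z + 4)/(z - 4) + 67/13| < 24|z + 9|/(13·(13/2)) = (48/169)|z + 9|, which is < ϵ once |z + 9| < (169/48)ϵ.
Take δ = min(13/2, (169/48)ϵ). Then 0 < |z + 9| < δ forces both bounds, so |(-7z + 4)/(z - 4) + 67/13| < ϵ.

δ = min(13/2, (169/48)ϵ)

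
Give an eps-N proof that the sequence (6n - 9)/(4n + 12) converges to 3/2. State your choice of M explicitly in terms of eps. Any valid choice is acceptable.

Let eps > 0 be given. For n ≥ 1, |(6n - 9)/(4n + 12) − (3/2)| = |-108|/(4(4n + 12)) = 108/(4(4n + 12)).
Since 4n + 12 ≥ 4n for n ≥ 1, this is ≤ 108/(4·4n) = (27/4)/n.
So |(6n - 9)/(4n + 12) − (3/2)| < eps whenever n > (27/4)/eps.
Take M = (27/4)/eps. If n > M then |(6n - 9)/(4n + 12) − (3/2)| ≤ (27/4)/n < eps.

M = (27/4)/eps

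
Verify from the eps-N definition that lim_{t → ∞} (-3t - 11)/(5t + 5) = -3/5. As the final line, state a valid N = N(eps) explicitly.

N = (8/5)/eps

Let eps > 0. We seek N > 0 such that t > N implies |(-3t - 11)/(5t + 5) + 3/5| < eps.
(-3t - 11)/(5t + 5) + 3/5 = (5(-3t - 11) − (-3)(5t + 5)) / (5(5t + 5)) = -40/(5(5t + 5)).
For t > 0 we have 5t + 5 > 5t, so |(-3t - 11)/(5t + 5) + 3/5| = 40/(5(5t + 5)) < 40/(5·5t) = (8/5)/t.
Thus |(-3t - 11)/(5t + 5) + 3/5| < eps whenever t > (8/5)/eps.
Take N = (8/5)/eps. If t > N then |(-3t - 11)/(5t + 5) + 3/5| < (8/5)/t < eps.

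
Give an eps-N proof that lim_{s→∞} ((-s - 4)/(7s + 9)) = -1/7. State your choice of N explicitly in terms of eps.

N = (19/49)/eps

Fix eps > 0. We seek N > 0 such that s > N implies |(-s - 4)/(7s + 9) + 1/7| < eps.
(-s - 4)/(7s + 9) + 1/7 = (7(-s - 4) − (-1)(7s + 9)) / (7(7s + 9)) = -19/(7(7s + 9)).
For s > 0 we have 7s + 9 > 7s, so |(-s - 4)/(7s + 9) + 1/7| = 19/(7(7s + 9)) < 19/(7·7s) = (19/49)/s.
Thus |(-s - 4)/(7s + 9) + 1/7| < eps whenever s > (19/49)/eps.
Take N = (19/49)/eps. If s > N then |(-s - 4)/(7s + 9) + 1/7| < (19/49)/s < eps.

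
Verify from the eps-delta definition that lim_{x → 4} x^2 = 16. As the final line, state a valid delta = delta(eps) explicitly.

delta = min(1, eps/9)

Let eps > 0 be given. We seek delta > 0 with 0 < |x − 4| < delta ⇒ |x^2 − 16| < eps.
Factor: x^2 − 16 = (x − 4)(x + 4), so |x^2 − 16| = |x − 4|·|x + 4|.
Impose delta ≤ 1 so that |x| < 5; then |x + 4| ≤ 9.
Hence |x^2 − 16| ≤ 9|x − 4|, which is < eps once |x − 4| < eps/9.
Take delta = min(1, eps/9). If 0 < |x − 4| < delta then both bounds hold and |x^2 − 16| ≤ 9|x − 4| < 9·(eps/9) = eps.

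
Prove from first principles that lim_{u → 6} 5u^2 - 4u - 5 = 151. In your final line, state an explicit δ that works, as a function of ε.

Fix ε > 0. We want δ > 0 such that 0 < |u − 6| < δ implies |(5u^2 - 4u - 5) − 151| < ε.
(5u^2 - 4u - 5) − 151 = 5u^2 - 4u - 156 = (u − 6)(5u + 26).
So |(5u^2 - 4u - 5) − 151| = |u − 6|·|5u + 26|.
Require δ ≤ 1. Then |u − 6| < 1 gives |u| < 7, and by the triangle inequality |5u + 26| ≤ 5·7 + 26 = 61.
Hence |(5u^2 - 4u - 5) − 151| ≤ 61|u − 6| < ε provided |u − 6| < ε/61.
Take δ = min(1, ε/61). Then 0 < |u − 6| < δ gives both |u − 6| < 1 and |u − 6| < ε/61, so |(5u^2 - 4u - 5) − 151| < ε.

δ = min(1, ε/61)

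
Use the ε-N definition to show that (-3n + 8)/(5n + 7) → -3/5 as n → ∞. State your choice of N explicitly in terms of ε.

Let ε > 0. For n ≥ 1, |(-3n + 8)/(5n + 7) + 3/5| = |61|/(5(5n + 7)) = 61/(5(5n + 7)).
Since 5n + 7 ≥ 5n for n ≥ 1, this is ≤ 61/(5·5n) = (61/25)/n.
So |(-3n + 8)/(5n + 7) + 3/5| < ε whenever n > (61/25)/ε.
Take N = (61/25)/ε. If n > N then |(-3n + 8)/(5n + 7) + 3/5| ≤ (61/25)/n < ε.

N = (61/25)/ε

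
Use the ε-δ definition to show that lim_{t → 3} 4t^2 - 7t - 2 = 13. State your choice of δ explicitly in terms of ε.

Suppose ε > 0. We want δ > 0 such that 0 < |t − 3| < δ implies |(4t^2 - 7t - 2) − 13| < ε.
(4t^2 - 7t - 2) − 13 = 4t^2 - 7t - 15 = (t − 3)(4t + 5).
So |(4t^2 - 7t - 2) − 13| = |t − 3|·|4t + 5|.
Require δ ≤ 1. Then |t − 3| < 1 gives |t| < 4, and by the triangle inequality |4t + 5| ≤ 4·4 + 5 = 21.
Hence |(4t^2 - 7t - 2) − 13| ≤ 21|t − 3| < ε provided |t − 3| < ε/21.
Take δ = min(1, ε/21). Then 0 < |t − 3| < δ gives both |t − 3| < 1 and |t − 3| < ε/21, so |(4t^2 - 7t - 2) − 13| < ε.

δ = min(1, ε/21)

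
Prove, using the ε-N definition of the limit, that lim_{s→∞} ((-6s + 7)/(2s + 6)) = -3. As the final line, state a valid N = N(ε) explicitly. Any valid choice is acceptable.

Suppose ε > 0. We seek N > 0 such that s > N implies |(-6s + 7)/(2s + 6) + 3| < ε.
(-6s + 7)/(2s + 6) + 3 = (2(-6s + 7) − (-6)(2s + 6)) / (2(2s + 6)) = 50/(2(2s + 6)).
For s > 0 we have 2s + 6 > 2s, so |(-6s + 7)/(2s + 6) + 3| = 50/(2(2s + 6)) < 50/(2·2s) = (25/2)/s.
Thus |(-6s + 7)/(2s + 6) + 3| < ε whenever s > (25/2)/ε.
Take N = (25/2)/ε. If s > N then |(-6s + 7)/(2s + 6) + 3| < (25/2)/s < ε.

N = (25/2)/ε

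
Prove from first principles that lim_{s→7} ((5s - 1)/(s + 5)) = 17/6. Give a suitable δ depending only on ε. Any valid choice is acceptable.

Let ε > 0. We want δ > 0 with 0 < |s − 7| < δ ⇒ |(5s - 1)/(s + 5) − (17/6)| < ε.
Combining over a common denominator, (5s - 1)/(s + 5) − (17/6) = [(5s - 1)·12 − 34·(s + 5)] / [12·(s + 5)] = 26(s − 7) / (12(s + 5)).
So |(5s - 1)/(s + 5) − (17/6)| = 26|s − 7| / (12·|s + 5|).
Require δ ≤ 6, so |s + 5| ≥ |12| − |s − 7| > 12 − 6 = 6.
Hence |(5s - 1)/(s + 5) − (17/6)| < 26|s − 7|/(12·6) = (13/36)|s − 7|, which is < ε once |s − 7| < (36/13)ε.
Take δ = min(6, (36/13)ε). Then 0 < |s − 7| < δ forces both bounds, so |(5s - 1)/(s + 5) − (17/6)| < ε.

δ = min(6, (36/13)ε)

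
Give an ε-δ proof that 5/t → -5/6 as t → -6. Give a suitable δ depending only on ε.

Fix ε > 0. We seek δ > 0 such that 0 < |t + 6| < δ implies |5/t + 5/6| < ε.
|5/t + 5/6| = 5·|-6 − t|/(6·|t|) = 5|t + 6|/(6|t|).
Restrict δ ≤ 3. Then |t + 6| < 3 gives |t| > 3, so 6|t| > 18.
Then |5/t + 5/6| < 5|t + 6|/18, which is < ε when |t + 6| < (18/5)ε.
Take δ = min(3, (18/5)ε). Then 0 < |t + 6| < δ gives both |t + 6| < 3 and |t + 6| < (18/5)ε, so |5/t + 5/6| < ε.

δ = min(3, (18/5)ε)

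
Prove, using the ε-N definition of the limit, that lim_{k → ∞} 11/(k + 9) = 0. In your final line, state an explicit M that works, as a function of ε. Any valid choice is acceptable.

Let ε > 0 be given. For k ≥ 1, |11/(k + 9) − 0| = 11/(k + 9) ≤ 11/k.
We need 11/k < ε, i.e. k > 11/ε.
Take M = 11/ε. If k > M then |11/(k + 9)| ≤ 11/k < ε.

M = 11/ε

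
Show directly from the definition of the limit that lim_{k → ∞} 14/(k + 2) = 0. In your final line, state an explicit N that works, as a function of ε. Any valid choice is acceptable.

N = 14/ε

Fix ε > 0. For k ≥ 1, |14/(k + 2) − 0| = 14/(k + 2) ≤ 14/k.
We need 14/k < ε, i.e. k > 14/ε.
Take N = 14/ε. If k > N then |14/(k + 2)| ≤ 14/k < ε.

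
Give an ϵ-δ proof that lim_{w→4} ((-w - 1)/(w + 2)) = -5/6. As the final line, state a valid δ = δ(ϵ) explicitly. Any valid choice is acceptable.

Suppose ϵ > 0. We want δ > 0 with 0 < |w − 4| < δ ⇒ |(-w - 1)/(w + 2) + 5/6| < ϵ.
Combining over a common denominator, (-w - 1)/(w + 2) + 5/6 = [(-w - 1)·6 − (-5)·(w + 2)] / [6·(w + 2)] = -1(w − 4) / (6(w + 2)).
So |(-w - 1)/(w + 2) + 5/6| = |w − 4| / (6·|w + 2|).
Require δ ≤ 3, so |w + 2| ≥ |6| − |w − 4| > 6 − 3 = 3.
Hence |(-w - 1)/(w + 2) + 5/6| < |w − 4|/(6·3) = (1/18)|w − 4|, which is < ϵ once |w − 4| < 18ϵ.
Take δ = min(3, 18ϵ). Then 0 < |w − 4| < δ forces both bounds, so |(-w - 1)/(w + 2) + 5/6| < ϵ.

δ = min(3, 18ϵ)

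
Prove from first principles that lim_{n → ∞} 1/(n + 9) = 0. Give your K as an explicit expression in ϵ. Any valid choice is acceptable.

Fix ϵ > 0. For n ≥ 1, |1/(n + 9) − 0| = 1/(n + 9) ≤ 1/n.
We need 1/n < ϵ, i.e. n > 1/ϵ.
Take K = 1/ϵ. If n > K then |1/(n + 9)| ≤ 1/n < ϵ.

K = 1/ϵ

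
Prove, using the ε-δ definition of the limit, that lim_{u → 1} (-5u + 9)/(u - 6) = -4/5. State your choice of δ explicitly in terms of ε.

δ = min(5/2, (25/42)ε)

Suppose ε > 0. We want δ > 0 with 0 < |u − 1| < δ ⇒ |(-5u + 9)/(u - 6) + 4/5| < ε.
Combining over a common denominator, (-5u + 9)/(u - 6) + 4/5 = [(-5u + 9)·(-5) − 4·(u - 6)] / [(-5)·(u - 6)] = 21(u − 1) / ((-5)(u - 6)).
So |(-5u + 9)/(u - 6) + 4/5| = 21|u − 1| / (5·|u − 6|).
Restrict δ ≤ 5/2. Then |u − 1| < 5/2 gives |u − 6| = |(u − 1) + (-5)| ≥ 5 − 5/2 = 5/2.
Hence |(-5u + 9)/(u - 6) + 4/5| < 21|u − 1|/(5·(5/2)) = (42/25)|u − 1|, which is < ε once |u − 1| < (25/42)ε.
Take δ = min(5/2, (25/42)ε). Then 0 < |u − 1| < δ forces both bounds, so |(-5u + 9)/(u - 6) + 4/5| < ε.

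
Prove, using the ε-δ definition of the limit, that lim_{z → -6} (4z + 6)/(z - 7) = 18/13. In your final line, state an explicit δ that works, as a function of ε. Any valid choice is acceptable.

Let ε > 0 be given. We want δ > 0 with 0 < |z + 6| < δ ⇒ |(4z + 6)/(z - 7) − (18/13)| < ε.
Combining over a common denominator, (4z + 6)/(z - 7) − (18/13) = [(4z + 6)·(-13) − (-18)·(z - 7)] / [(-13)·(z - 7)] = -34(z + 6) / ((-13)(z - 7)).
So |(4z + 6)/(z - 7) − (18/13)| = 34|z + 6| / (13·|z − 7|).
Restrict δ ≤ 13/2. Then |z + 6| < 13/2 gives |z − 7| = |(z + 6) + (-13)| ≥ 13 − 13/2 = 13/2.
Hence |(4z + 6)/(z - 7) − (18/13)| < 34|z + 6|/(13·(13/2)) = (68/169)|z + 6|, which is < ε once |z + 6| < (169/68)ε.
Take δ = min(13/2, (169/68)ε). Then 0 < |z + 6| < δ forces both bounds, so |(4z + 6)/(z - 7) − (18/13)| < ε.

δ = min(13/2, (169/68)ε)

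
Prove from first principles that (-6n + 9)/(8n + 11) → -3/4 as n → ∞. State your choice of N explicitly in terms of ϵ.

Let ϵ > 0 be given. For n ≥ 1, |(-6n + 9)/(8n + 11) + 3/4| = |138|/(8(8n + 11)) = 138/(8(8n + 11)).
Since 8n + 11 ≥ 8n for n ≥ 1, this is ≤ 138/(8·8n) = (69/32)/n.
So |(-6n + 9)/(8n + 11) + 3/4| < ϵ whenever n > (69/32)/ϵ.
Take N = (69/32)/ϵ. If n > N then |(-6n + 9)/(8n + 11) + 3/4| ≤ (69/32)/n < ϵ.

N = (69/32)/ϵ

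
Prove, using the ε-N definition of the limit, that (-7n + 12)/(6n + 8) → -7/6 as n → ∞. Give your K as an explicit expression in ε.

Suppose ε > 0. For n ≥ 1, |(-7n + 12)/(6n + 8) + 7/6| = |128|/(6(6n + 8)) = 128/(6(6n + 8)).
Since 6n + 8 ≥ 6n for n ≥ 1, this is ≤ 128/(6·6n) = (32/9)/n.
So |(-7n + 12)/(6n + 8) + 7/6| < ε whenever n > (32/9)/ε.
Take K = (32/9)/ε. If n > K then |(-7n + 12)/(6n + 8) + 7/6| ≤ (32/9)/n < ε.

K = (32/9)/ε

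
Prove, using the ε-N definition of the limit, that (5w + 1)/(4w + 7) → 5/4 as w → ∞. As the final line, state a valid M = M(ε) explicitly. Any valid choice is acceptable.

Fix ε > 0. We seek M > 0 such that w > M implies |(5w + 1)/(4w + 7) − (5/4)| < ε.
(5w + 1)/(4w + 7) − (5/4) = (4(5w + 1) − 5(4w + 7)) / (4(4w + 7)) = -31/(4(4w + 7)).
For w > 0 we have 4w + 7 > 4w, so |(5w + 1)/(4w + 7) − (5/4)| = 31/(4(4w + 7)) < 31/(4·4w) = (31/16)/w.
Thus |(5w + 1)/(4w + 7) − (5/4)| < ε whenever w > (31/16)/ε.
Take M = (31/16)/ε. If w > M then |(5w + 1)/(4w + 7) − (5/4)| < (31/16)/w < ε.

M = (31/16)/ε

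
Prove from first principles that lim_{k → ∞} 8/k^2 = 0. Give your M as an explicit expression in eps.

M = (8/eps)^{1/2}

Let eps > 0 be given. For k ≥ 1, |8/k^2 − 0| = 8/k^2.
8/k^2 < eps ⇔ k^2 > 8/eps ⇔ k > (8/eps)^{1/2}.
Take M = (8/eps)^{1/2}. Then k > M implies 8/k^2 < eps.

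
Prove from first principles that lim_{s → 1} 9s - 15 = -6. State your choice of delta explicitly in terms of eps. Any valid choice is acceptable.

delta = eps/9

Let eps > 0. We need delta > 0 so that 0 < |s − 1| < delta implies |(9s - 15) + 6| < eps.
Since (9s - 15) + 6 = 9(s − 1), we have |(9s - 15) + 6| = 9|s − 1|.
Thus it suffices that |s − 1| < eps/9.
Take delta = eps/9. If 0 < |s − 1| < delta then |(9s - 15) + 6| = 9|s − 1| < 9·(eps/9) = eps.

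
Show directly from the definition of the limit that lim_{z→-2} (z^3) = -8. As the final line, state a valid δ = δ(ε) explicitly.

δ = min(1, ε/19)

Suppose ε > 0. We seek δ > 0 with 0 < |z + 2| < δ ⇒ |z^3 + 8| < ε.
Factor: z^3 + 8 = (z + 2)(z^2 - 2z + 4), so |z^3 + 8| = |z + 2|·|z^2 - 2z + 4|.
Restrict δ ≤ 1. Then |z + 2| < 1 gives |z| < 3, so by the triangle inequality |z^2 - 2z + 4| ≤ 3^2 + 2·3 + 4 = 19.
Hence |z^3 + 8| ≤ 19|z + 2|, which is < ε once |z + 2| < ε/19.
Take δ = min(1, ε/19). If 0 < |z + 2| < δ then both bounds hold and |z^3 + 8| ≤ 19|z + 2| < 19·(ε/19) = ε.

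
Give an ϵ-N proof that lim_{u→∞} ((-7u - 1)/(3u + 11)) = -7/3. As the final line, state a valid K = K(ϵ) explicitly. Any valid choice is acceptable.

Suppose ϵ > 0. We seek K > 0 such that u > K implies |(-7u - 1)/(3u + 11) + 7/3| < ϵ.
(-7u - 1)/(3u + 11) + 7/3 = (3(-7u - 1) − (-7)(3u + 11)) / (3(3u + 11)) = 74/(3(3u + 11)).
For u > 0 we have 3u + 11 > 3u, so |(-7u - 1)/(3u + 11) + 7/3| = 74/(3(3u + 11)) < 74/(3·3u) = (74/9)/u.
Thus |(-7u - 1)/(3u + 11) + 7/3| < ϵ whenever u > (74/9)/ϵ.
Take K = (74/9)/ϵ. If u > K then |(-7u - 1)/(3u + 11) + 7/3| < (74/9)/u < ϵ.

K = (74/9)/ϵ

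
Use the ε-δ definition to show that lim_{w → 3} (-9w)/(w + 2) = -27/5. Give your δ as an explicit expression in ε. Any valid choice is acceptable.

δ = min(5/2, (25/36)ε)

Let ε > 0 be given. We want δ > 0 with 0 < |w − 3| < δ ⇒ |(-9w)/(w + 2) + 27/5| < ε.
Combining over a common denominator, (-9w)/(w + 2) + 27/5 = [(-9w)·5 − (-27)·(w + 2)] / [5·(w + 2)] = -18(w − 3) / (5(w + 2)).
So |(-9w)/(w + 2) + 27/5| = 18|w − 3| / (5·|w + 2|).
Restrict δ ≤ 5/2. Then |w − 3| < 5/2 gives |w + 2| = |(w − 3) + 5| ≥ 5 − 5/2 = 5/2.
Hence |(-9w)/(w + 2) + 27/5| < 18|w − 3|/(5·(5/2)) = (36/25)|w − 3|, which is < ε once |w − 3| < (25/36)ε.
Take δ = min(5/2, (25/36)ε). Then 0 < |w − 3| < δ forces both bounds, so |(-9w)/(w + 2) + 27/5| < ε.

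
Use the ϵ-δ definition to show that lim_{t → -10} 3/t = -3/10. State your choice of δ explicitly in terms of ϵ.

δ = min(5, (50/3)ϵ)

Let ϵ > 0 be given. We seek δ > 0 such that 0 < |t + 10| < δ implies |3/t + 3/10| < ϵ.
|3/t + 3/10| = 3·|-10 − t|/(10·|t|) = 3|t + 10|/(10|t|).
Restrict δ ≤ 5. Then |t + 10| < 5 gives |t| > 5, so 10|t| > 50.
Then |3/t + 3/10| < 3|t + 10|/50, which is < ϵ when |t + 10| < (50/3)ϵ.
Take δ = min(5, (50/3)ϵ). Then 0 < |t + 10| < δ gives both |t + 10| < 5 and |t + 10| < (50/3)ϵ, so |3/t + 3/10| < ϵ.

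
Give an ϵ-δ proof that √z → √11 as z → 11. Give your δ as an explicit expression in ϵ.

δ = min(11, √11·ϵ)

Let ϵ > 0. We want δ > 0 such that 0 < |z − 11| < δ implies |√z − √11| < ϵ.
Multiplying by the conjugate, |√z − √11| = |z − 11|/(√z + √11).
Restrict δ ≤ 11 so that |z − 11| < 11 forces z > 0, and then √z + √11 > √11.
Hence |√z − √11| < |z − 11|/√11, which is < ϵ once |z − 11| < √11·ϵ.
Take δ = min(11, √11·ϵ). If 0 < |z − 11| < δ then z > 0 and |√z − √11| < |z − 11|/√11 < ϵ.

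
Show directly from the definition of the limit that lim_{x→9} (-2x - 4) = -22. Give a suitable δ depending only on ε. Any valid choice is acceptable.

Suppose ε > 0. We need δ > 0 so that 0 < |x − 9| < δ implies |(-2x - 4) + 22| < ε.
Since (-2x - 4) + 22 = -2(x − 9), we have |(-2x - 4) + 22| = 2|x − 9|.
Thus it suffices that |x − 9| < ε/2.
Take δ = ε/2. If 0 < |x − 9| < δ then |(-2x - 4) + 22| = 2|x − 9| < 2·(ε/2) = ε.

δ = ε/2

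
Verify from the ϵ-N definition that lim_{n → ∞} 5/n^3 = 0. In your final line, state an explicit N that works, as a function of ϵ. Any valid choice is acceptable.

Fix ϵ > 0. For n ≥ 1, |5/n^3 − 0| = 5/n^3.
5/n^3 < ϵ ⇔ n^3 > 5/ϵ ⇔ n > (5/ϵ)^{1/3}.
Take N = (5/ϵ)^{1/3}. Then n > N implies 5/n^3 < ϵ.

N = (5/ϵ)^{1/3}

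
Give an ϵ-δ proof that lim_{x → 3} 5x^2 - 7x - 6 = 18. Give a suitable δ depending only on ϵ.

Let ϵ > 0 be given. We want δ > 0 such that 0 < |x − 3| < δ implies |(5x^2 - 7x - 6) − 18| < ϵ.
(5x^2 - 7x - 6) − 18 = 5x^2 - 7x - 24 = (x − 3)(5x + 8).
So |(5x^2 - 7x - 6) − 18| = |x − 3|·|5x + 8|.
Require δ ≤ 1. Then |x − 3| < 1 gives |x| < 4, and by the triangle inequality |5x + 8| ≤ 5·4 + 8 = 28.
Hence |(5x^2 - 7x - 6) − 18| ≤ 28|x − 3| < ϵ provided |x − 3| < ϵ/28.
Choosing δ = min(1, ϵ/28) ensures both conditions, hence |(5x^2 - 7x - 6) − 18| < ϵ.

δ = min(1, ϵ/28)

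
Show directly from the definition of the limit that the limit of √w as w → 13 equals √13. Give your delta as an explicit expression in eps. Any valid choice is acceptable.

Let eps > 0 be given. We want delta > 0 such that 0 < |w − 13| < delta implies |√w − √13| < eps.
Rationalise: √w − √13 = (w − 13)/(√w + √13), so |√w − √13| = |w − 13|/(√w + √13).
Restrict delta ≤ 13 so that |w − 13| < 13 forces w > 0, and then √w + √13 > √13.
Hence |√w − √13| < |w − 13|/√13, which is < eps once |w − 13| < √13·eps.
Take delta = min(13, √13·eps). If 0 < |w − 13| < delta then w > 0 and |√w − √13| < |w − 13|/√13 < eps.

delta = min(13, √13·eps)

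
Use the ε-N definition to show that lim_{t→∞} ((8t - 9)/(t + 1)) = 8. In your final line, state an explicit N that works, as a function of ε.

N = 17/ε

Let ε > 0 be given. We seek N > 0 such that t > N implies |(8t - 9)/(t + 1) − 8| < ε.
(8t - 9)/(t + 1) − 8 = ((8t - 9) − 8(t + 1)) / ((t + 1)) = -17/((t + 1)).
For t > 0 we have t + 1 > t, so |(8t - 9)/(t + 1) − 8| = 17/((t + 1)) < 17/(t) = 17/t.
Thus |(8t - 9)/(t + 1) − 8| < ε whenever t > 17/ε.
Take N = 17/ε. If t > N then |(8t - 9)/(t + 1) − 8| < 17/t < ε.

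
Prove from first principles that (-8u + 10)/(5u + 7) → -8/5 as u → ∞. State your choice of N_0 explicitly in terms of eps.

N_0 = (106/25)/eps

Let eps > 0. We seek N_0 > 0 such that u > N_0 implies |(-8u + 10)/(5u + 7) + 8/5| < eps.
(-8u + 10)/(5u + 7) + 8/5 = (5(-8u + 10) − (-8)(5u + 7)) / (5(5u + 7)) = 106/(5(5u + 7)).
For u > 0 we have 5u + 7 > 5u, so |(-8u + 10)/(5u + 7) + 8/5| = 106/(5(5u + 7)) < 106/(5·5u) = (106/25)/u.
Thus |(-8u + 10)/(5u + 7) + 8/5| < eps whenever u > (106/25)/eps.
Take N_0 = (106/25)/eps. If u > N_0 then |(-8u + 10)/(5u + 7) + 8/5| < (106/25)/u < eps.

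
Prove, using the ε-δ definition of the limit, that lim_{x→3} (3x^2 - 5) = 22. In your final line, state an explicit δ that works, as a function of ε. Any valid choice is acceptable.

δ = min(1, ε/21)

Suppose ε > 0. We want δ > 0 such that 0 < |x − 3| < δ implies |(3x^2 - 5) − 22| < ε.
(3x^2 - 5) − 22 = 3x^2 - 27 = (x − 3)(3x + 9).
So |(3x^2 - 5) − 22| = |x − 3|·|3x + 9|.
Assume first that |x − 3| < 1, so |x| < 4. Then |3x + 9| ≤ 3·4 + 9 = 21.
Hence |(3x^2 - 5) − 22| ≤ 21|x − 3| < ε provided |x − 3| < ε/21.
Choosing δ = min(1, ε/21) ensures both conditions, hence |(3x^2 - 5) − 22| < ε.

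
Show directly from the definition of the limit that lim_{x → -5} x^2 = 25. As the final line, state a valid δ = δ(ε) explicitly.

Fix ε > 0. We seek δ > 0 with 0 < |x + 5| < δ ⇒ |x^2 − 25| < ε.
Factor: x^2 − 25 = (x + 5)(x - 5), so |x^2 − 25| = |x + 5|·|x - 5|.
Impose δ ≤ 2 so that |x| < 7; then |x - 5| ≤ 12.
Hence |x^2 − 25| ≤ 12|x + 5|, which is < ε once |x + 5| < ε/12.
Take δ = min(2, ε/12). If 0 < |x + 5| < δ then both bounds hold and |x^2 − 25| ≤ 12|x + 5| < 12·(ε/12) = ε.

δ = min(2, ε/12)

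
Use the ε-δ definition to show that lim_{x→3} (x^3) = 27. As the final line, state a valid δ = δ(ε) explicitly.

Let ε > 0. We seek δ > 0 with 0 < |x − 3| < δ ⇒ |x^3 − 27| < ε.
Factor: x^3 − 27 = (x − 3)(x^2 + 3x + 9), so |x^3 − 27| = |x − 3|·|x^2 + 3x + 9|.
Impose δ ≤ 1 so that |x| < 4; then |x^2 + 3x + 9| ≤ 37.
Hence |x^3 − 27| ≤ 37|x − 3|, which is < ε once |x − 3| < ε/37.
Take δ = min(1, ε/37). If 0 < |x − 3| < δ then both bounds hold and |x^3 − 27| ≤ 37|x − 3| < 37·(ε/37) = ε.

δ = min(1, ε/37)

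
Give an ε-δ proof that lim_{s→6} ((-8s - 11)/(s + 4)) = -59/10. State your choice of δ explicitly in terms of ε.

δ = min(5, (50/21)ε)

Let ε > 0 be given. We want δ > 0 with 0 < |s − 6| < δ ⇒ |(-8s - 11)/(s + 4) + 59/10| < ε.
Combining over a common denominator, (-8s - 11)/(s + 4) + 59/10 = [(-8s - 11)·10 − (-59)·(s + 4)] / [10·(s + 4)] = -21(s − 6) / (10(s + 4)).
So |(-8s - 11)/(s + 4) + 59/10| = 21|s − 6| / (10·|s + 4|).
Require δ ≤ 5, so |s + 4| ≥ |10| − |s − 6| > 10 − 5 = 5.
Hence |(-8s - 11)/(s + 4) + 59/10| < 21|s − 6|/(10·5) = (21/50)|s − 6|, which is < ε once |s − 6| < (50/21)ε.
Take δ = min(5, (50/21)ε). Then 0 < |s − 6| < δ forces both bounds, so |(-8s - 11)/(s + 4) + 59/10| < ε.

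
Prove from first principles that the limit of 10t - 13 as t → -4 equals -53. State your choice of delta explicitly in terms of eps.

delta = eps/10

Suppose eps > 0. We need delta > 0 so that 0 < |t + 4| < delta implies |(10t - 13) + 53| < eps.
Since (10t - 13) + 53 = 10(t + 4), we have |(10t - 13) + 53| = 10|t + 4|.
So 10|t + 4| < eps exactly when |t + 4| < eps/10.
Choosing delta = eps/10 gives |(10t - 13) + 53| = 10|t + 4| < eps whenever |t + 4| < delta.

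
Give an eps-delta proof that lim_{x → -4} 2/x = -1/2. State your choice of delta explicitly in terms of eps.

Suppose eps > 0. We seek delta > 0 such that 0 < |x + 4| < delta implies |2/x + 1/2| < eps.
|2/x + 1/2| = 2·|-4 − x|/(4·|x|) = 2|x + 4|/(4|x|).
Restrict delta ≤ 2. Then |x + 4| < 2 gives |x| > 2, so 4|x| > 8.
Then |2/x + 1/2| < 2|x + 4|/8, which is < eps when |x + 4| < 4eps.
Take delta = min(2, 4eps). Then 0 < |x + 4| < delta gives both |x + 4| < 2 and |x + 4| < 4eps, so |2/x + 1/2| < eps.

delta = min(2, 4eps)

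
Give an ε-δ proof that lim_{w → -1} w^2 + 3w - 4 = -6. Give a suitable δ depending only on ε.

Let ε > 0. We want δ > 0 such that 0 < |w + 1| < δ implies |(w^2 + 3w - 4) + 6| < ε.
(w^2 + 3w - 4) + 6 = w^2 + 3w + 2 = (w + 1)(w + 2).
So |(w^2 + 3w - 4) + 6| = |w + 1|·|w + 2|.
Require δ ≤ 2. Then |w + 1| < 2 gives |w| < 3, and by the triangle inequality |w + 2| ≤ 3 + 2 = 5.
Hence |(w^2 + 3w - 4) + 6| ≤ 5|w + 1| < ε provided |w + 1| < ε/5.
Choosing δ = min(2, ε/5) ensures both conditions, hence |(w^2 + 3w - 4) + 6| < ε.

δ = min(2, ε/5)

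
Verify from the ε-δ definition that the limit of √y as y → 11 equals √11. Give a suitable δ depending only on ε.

δ = min(11, √11·ε)

Fix ε > 0. We want δ > 0 such that 0 < |y − 11| < δ implies |√y − √11| < ε.
Multiplying by the conjugate, |√y − √11| = |y − 11|/(√y + √11).
Restrict δ ≤ 11 so that |y − 11| < 11 forces y > 0, and then √y + √11 > √11.
Hence |√y − √11| < |y − 11|/√11, which is < ε once |y − 11| < √11·ε.
Take δ = min(11, √11·ε). If 0 < |y − 11| < δ then y > 0 and |√y − √11| < |y − 11|/√11 < ε.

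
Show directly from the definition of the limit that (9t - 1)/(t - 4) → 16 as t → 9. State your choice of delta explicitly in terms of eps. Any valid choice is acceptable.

delta = min(5/2, (5/14)eps)

Fix eps > 0. We want delta > 0 with 0 < |t − 9| < delta ⇒ |(9t - 1)/(t - 4) − 16| < eps.
Combining over a common denominator, (9t - 1)/(t - 4) − 16 = [(9t - 1)·5 − 80·(t - 4)] / [5·(t - 4)] = -35(t − 9) / (5(t - 4)).
So |(9t - 1)/(t - 4) − 16| = 35|t − 9| / (5·|t − 4|).
Require delta ≤ 5/2, so |t − 4| ≥ |5| − |t − 9| > 5 − 5/2 = 5/2.
Hence |(9t - 1)/(t - 4) − 16| < 35|t − 9|/(5·(5/2)) = (14/5)|t − 9|, which is < eps once |t − 9| < (5/14)eps.
Take delta = min(5/2, (5/14)eps). Then 0 < |t − 9| < delta forces both bounds, so |(9t - 1)/(t - 4) − 16| < eps.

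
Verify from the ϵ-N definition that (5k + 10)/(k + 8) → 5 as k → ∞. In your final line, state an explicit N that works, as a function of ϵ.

N = 30/ϵ

Suppose ϵ > 0. For k ≥ 1, |(5k + 10)/(k + 8) − 5| = |-30|/((k + 8)) = 30/((k + 8)).
Since k + 8 ≥ k for k ≥ 1, this is ≤ 30/(k) = 30/k.
So |(5k + 10)/(k + 8) − 5| < ϵ whenever k > 30/ϵ.
Take N = 30/ϵ. If k > N then |(5k + 10)/(k + 8) − 5| ≤ 30/k < ϵ.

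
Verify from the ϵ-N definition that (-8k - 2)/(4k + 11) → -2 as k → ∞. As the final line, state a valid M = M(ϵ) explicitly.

M = 5/ϵ

Fix ϵ > 0. For k ≥ 1, |(-8k - 2)/(4k + 11) + 2| = |80|/(4(4k + 11)) = 80/(4(4k + 11)).
Since 4k + 11 ≥ 4k for k ≥ 1, this is ≤ 80/(4·4k) = 5/k.
So |(-8k - 2)/(4k + 11) + 2| < ϵ whenever k > 5/ϵ.
Take M = 5/ϵ. If k > M then |(-8k - 2)/(4k + 11) + 2| ≤ 5/k < ϵ.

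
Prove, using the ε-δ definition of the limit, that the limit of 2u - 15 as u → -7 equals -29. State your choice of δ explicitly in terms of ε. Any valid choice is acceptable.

Let ε > 0 be given. We need δ > 0 so that 0 < |u + 7| < δ implies |(2u - 15) + 29| < ε.
|(2u - 15) + 29| = |2u + 14| = 2|u + 7|.
Thus it suffices that |u + 7| < ε/2.
Choosing δ = ε/2 gives |(2u - 15) + 29| = 2|u + 7| < ε whenever |u + 7| < δ.

δ = ε/2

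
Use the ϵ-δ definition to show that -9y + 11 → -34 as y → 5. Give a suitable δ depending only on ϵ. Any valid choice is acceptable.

Fix ϵ > 0. We need δ > 0 so that 0 < |y − 5| < δ implies |(-9y + 11) + 34| < ϵ.
|(-9y + 11) + 34| = |-9y + 45| = 9|y − 5|.
Thus it suffices that |y − 5| < ϵ/9.
Choosing δ = ϵ/9 gives |(-9y + 11) + 34| = 9|y − 5| < ϵ whenever |y − 5| < δ.

δ = ϵ/9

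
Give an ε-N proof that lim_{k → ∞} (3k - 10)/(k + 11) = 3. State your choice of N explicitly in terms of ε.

Suppose ε > 0. For k ≥ 1, |(3k - 10)/(k + 11) − 3| = |-43|/((k + 11)) = 43/((k + 11)).
Since k + 11 ≥ k for k ≥ 1, this is ≤ 43/(k) = 43/k.
So |(3k - 10)/(k + 11) − 3| < ε whenever k > 43/ε.
Take N = 43/ε. If k > N then |(3k - 10)/(k + 11) − 3| ≤ 43/k < ε.

N = 43/ε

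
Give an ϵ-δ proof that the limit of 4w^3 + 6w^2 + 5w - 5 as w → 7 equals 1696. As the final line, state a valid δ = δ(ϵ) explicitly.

Fix ϵ > 0. We want δ > 0 such that 0 < |w − 7| < δ implies |(4w^3 + 6w^2 + 5w - 5) − 1696| < ϵ.
(4w^3 + 6w^2 + 5w - 5) − 1696 = 4w^3 + 6w^2 + 5w - 1701 = (w − 7)(4w^2 + 34w + 243).
So |(4w^3 + 6w^2 + 5w - 5) − 1696| = |w − 7|·|4w^2 + 34w + 243|.
Require δ ≤ 2. Then |w − 7| < 2 gives |w| < 9, and by the triangle inequality |4w^2 + 34w + 243| ≤ 4·9^2 + 34·9 + 243 = 873.
Hence |(4w^3 + 6w^2 + 5w - 5) − 1696| ≤ 873|w − 7| < ϵ provided |w − 7| < ϵ/873.
Take δ = min(2, ϵ/873). Then 0 < |w − 7| < δ gives both |w − 7| < 2 and |w − 7| < ϵ/873, so |(4w^3 + 6w^2 + 5w - 5) − 1696| < ϵ.

δ = min(2, ϵ/873)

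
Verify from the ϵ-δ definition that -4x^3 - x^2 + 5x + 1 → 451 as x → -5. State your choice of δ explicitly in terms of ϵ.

Let ϵ > 0. We want δ > 0 such that 0 < |x + 5| < δ implies |(-4x^3 - x^2 + 5x + 1) − 451| < ϵ.
(-4x^3 - x^2 + 5x + 1) − 451 = -4x^3 - x^2 + 5x - 450 = (x + 5)(-4x^2 + 19x - 90).
So |(-4x^3 - x^2 + 5x + 1) − 451| = |x + 5|·|-4x^2 + 19x - 90|.
Require δ ≤ 1. Then |x + 5| < 1 gives |x| < 6, and by the triangle inequality |-4x^2 + 19x - 90| ≤ 4·6^2 + 19·6 + 90 = 348.
Hence |(-4x^3 - x^2 + 5x + 1) − 451| ≤ 348|x + 5| < ϵ provided |x + 5| < ϵ/348.
Take δ = min(1, ϵ/348). Then 0 < |x + 5| < δ gives both |x + 5| < 1 and |x + 5| < ϵ/348, so |(-4x^3 - x^2 + 5x + 1) − 451| < ϵ.

δ = min(1, ϵ/348)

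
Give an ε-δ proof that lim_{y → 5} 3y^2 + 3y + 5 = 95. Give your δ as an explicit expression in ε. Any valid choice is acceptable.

Suppose ε > 0. We want δ > 0 such that 0 < |y − 5| < δ implies |(3y^2 + 3y + 5) − 95| < ε.
(3y^2 + 3y + 5) − 95 = 3y^2 + 3y - 90 = (y − 5)(3y + 18).
So |(3y^2 + 3y + 5) − 95| = |y − 5|·|3y + 18|.
Require δ ≤ 1. Then |y − 5| < 1 gives |y| < 6, and by the triangle inequality |3y + 18| ≤ 3·6 + 18 = 36.
Hence |(3y^2 + 3y + 5) − 95| ≤ 36|y − 5| < ε provided |y − 5| < ε/36.
Choosing δ = min(1, ε/36) ensures both conditions, hence |(3y^2 + 3y + 5) − 95| < ε.

δ = min(1, ε/36)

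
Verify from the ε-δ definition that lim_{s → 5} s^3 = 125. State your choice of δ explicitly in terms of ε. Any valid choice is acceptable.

δ = min(1, ε/91)

Suppose ε > 0. We seek δ > 0 with 0 < |s − 5| < δ ⇒ |s^3 − 125| < ε.
Factor: s^3 − 125 = (s − 5)(s^2 + 5s + 25), so |s^3 − 125| = |s − 5|·|s^2 + 5s + 25|.
Restrict δ ≤ 1. Then |s − 5| < 1 gives |s| < 6, so by the triangle inequality |s^2 + 5s + 25| ≤ 6^2 + 5·6 + 25 = 91.
Hence |s^3 − 125| ≤ 91|s − 5|, which is < ε once |s − 5| < ε/91.
Take δ = min(1, ε/91). If 0 < |s − 5| < δ then both bounds hold and |s^3 − 125| ≤ 91|s − 5| < 91·(ε/91) = ε.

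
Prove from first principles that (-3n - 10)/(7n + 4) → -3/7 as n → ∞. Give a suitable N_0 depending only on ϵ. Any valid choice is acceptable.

Fix ϵ > 0. For n ≥ 1, |(-3n - 10)/(7n + 4) + 3/7| = |-58|/(7(7n + 4)) = 58/(7(7n + 4)).
Since 7n + 4 ≥ 7n for n ≥ 1, this is ≤ 58/(7·7n) = (58/49)/n.
So |(-3n - 10)/(7n + 4) + 3/7| < ϵ whenever n > (58/49)/ϵ.
Take N_0 = (58/49)/ϵ. If n > N_0 then |(-3n - 10)/(7n + 4) + 3/7| ≤ (58/49)/n < ϵ.

N_0 = (58/49)/ϵ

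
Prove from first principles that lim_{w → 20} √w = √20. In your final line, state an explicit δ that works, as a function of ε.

δ = min(20, √20·ε)

Let ε > 0 be given. We want δ > 0 such that 0 < |w − 20| < δ implies |√w − √20| < ε.
Multiplying by the conjugate, |√w − √20| = |w − 20|/(√w + √20).
Restrict δ ≤ 20 so that |w − 20| < 20 forces w > 0, and then √w + √20 > √20.
Hence |√w − √20| < |w − 20|/√20, which is < ε once |w − 20| < √20·ε.
Take δ = min(20, √20·ε). If 0 < |w − 20| < δ then w > 0 and |√w − √20| < |w − 20|/√20 < ε.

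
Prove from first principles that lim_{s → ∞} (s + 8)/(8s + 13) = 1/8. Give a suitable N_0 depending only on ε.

Let ε > 0 be given. We seek N_0 > 0 such that s > N_0 implies |(s + 8)/(8s + 13) − (1/8)| < ε.
(s + 8)/(8s + 13) − (1/8) = (8(s + 8) − (8s + 13)) / (8(8s + 13)) = 51/(8(8s + 13)).
For s > 0 we have 8s + 13 > 8s, so |(s + 8)/(8s + 13) − (1/8)| = 51/(8(8s + 13)) < 51/(8·8s) = (51/64)/s.
Thus |(s + 8)/(8s + 13) − (1/8)| < ε whenever s > (51/64)/ε.
Take N_0 = (51/64)/ε. If s > N_0 then |(s + 8)/(8s + 13) − (1/8)| < (51/64)/s < ε.

N_0 = (51/64)/ε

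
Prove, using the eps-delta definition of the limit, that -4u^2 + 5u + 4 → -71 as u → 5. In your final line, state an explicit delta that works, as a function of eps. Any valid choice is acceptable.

Suppose eps > 0. We want delta > 0 such that 0 < |u − 5| < delta implies |(-4u^2 + 5u + 4) + 71| < eps.
(-4u^2 + 5u + 4) + 71 = -4u^2 + 5u + 75 = (u − 5)(-4u - 15).
So |(-4u^2 + 5u + 4) + 71| = |u − 5|·|-4u - 15|.
Require delta ≤ 1. Then |u − 5| < 1 gives |u| < 6, and by the triangle inequality |-4u - 15| ≤ 4·6 + 15 = 39.
Hence |(-4u^2 + 5u + 4) + 71| ≤ 39|u − 5| < eps provided |u − 5| < eps/39.
Take delta = min(1, eps/39). Then 0 < |u − 5| < delta gives both |u − 5| < 1 and |u − 5| < eps/39, so |(-4u^2 + 5u + 4) + 71| < eps.

delta = min(1, eps/39)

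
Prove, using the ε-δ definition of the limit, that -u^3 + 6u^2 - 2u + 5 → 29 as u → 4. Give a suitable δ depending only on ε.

δ = min(1, ε/41)

Fix ε > 0. We want δ > 0 such that 0 < |u − 4| < δ implies |(-u^3 + 6u^2 - 2u + 5) − 29| < ε.
(-u^3 + 6u^2 - 2u + 5) − 29 = -u^3 + 6u^2 - 2u - 24 = (u − 4)(-u^2 + 2u + 6).
So |(-u^3 + 6u^2 - 2u + 5) − 29| = |u − 4|·|-u^2 + 2u + 6|.
Require δ ≤ 1. Then |u − 4| < 1 gives |u| < 5, and by the triangle inequality |-u^2 + 2u + 6| ≤ 5^2 + 2·5 + 6 = 41.
Hence |(-u^3 + 6u^2 - 2u + 5) − 29| ≤ 41|u − 4| < ε provided |u − 4| < ε/41.
Take δ = min(1, ε/41). Then 0 < |u − 4| < δ gives both |u − 4| < 1 and |u − 4| < ε/41, so |(-u^3 + 6u^2 - 2u + 5) − 29| < ε.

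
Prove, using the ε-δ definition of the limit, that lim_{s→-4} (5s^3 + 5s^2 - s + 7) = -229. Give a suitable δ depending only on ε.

δ = min(1, ε/259)

Suppose ε > 0. We want δ > 0 such that 0 < |s + 4| < δ implies |(5s^3 + 5s^2 - s + 7) + 229| < ε.
(5s^3 + 5s^2 - s + 7) + 229 = 5s^3 + 5s^2 - s + 236 = (s + 4)(5s^2 - 15s + 59).
So |(5s^3 + 5s^2 - s + 7) + 229| = |s + 4|·|5s^2 - 15s + 59|.
Require δ ≤ 1. Then |s + 4| < 1 gives |s| < 5, and by the triangle inequality |5s^2 - 15s + 59| ≤ 5·5^2 + 15·5 + 59 = 259.
Hence |(5s^3 + 5s^2 - s + 7) + 229| ≤ 259|s + 4| < ε provided |s + 4| < ε/259.
Choosing δ = min(1, ε/259) ensures both conditions, hence |(5s^3 + 5s^2 - s + 7) + 229| < ε.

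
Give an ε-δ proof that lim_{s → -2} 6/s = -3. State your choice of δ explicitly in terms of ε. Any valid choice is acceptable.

δ = min(1, (1/3)ε)

Suppose ε > 0. We seek δ > 0 such that 0 < |s + 2| < δ implies |6/s + 3| < ε.
|6/s + 3| = 6·|-2 − s|/(2·|s|) = 6|s + 2|/(2|s|).
Restrict δ ≤ 1. Then |s + 2| < 1 gives |s| > 1, so 2|s| > 2.
Then |6/s + 3| < 6|s + 2|/2, which is < ε when |s + 2| < (1/3)ε.
Take δ = min(1, (1/3)ε). Then 0 < |s + 2| < δ gives both |s + 2| < 1 and |s + 2| < (1/3)ε, so |6/s + 3| < ε.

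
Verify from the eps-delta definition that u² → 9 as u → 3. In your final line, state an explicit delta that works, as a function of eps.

Let eps > 0. We seek delta > 0 with 0 < |u − 3| < delta ⇒ |u² − 9| < eps.
Factor: u² − 9 = (u − 3)(u + 3), so |u² − 9| = |u − 3|·|u + 3|.
Restrict delta ≤ 2. Then |u − 3| < 2 gives |u| < 5, so by the triangle inequality |u + 3| ≤ 5 + 3 = 8.
Hence |u² − 9| ≤ 8|u − 3|, which is < eps once |u − 3| < eps/8.
Take delta = min(2, eps/8). If 0 < |u − 3| < delta then both bounds hold and |u² − 9| ≤ 8|u − 3| < 8·(eps/8) = eps.

delta = min(2, eps/8)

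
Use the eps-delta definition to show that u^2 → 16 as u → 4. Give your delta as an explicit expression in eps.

delta = min(2, eps/10)

Suppose eps > 0. We seek delta > 0 with 0 < |u − 4| < delta ⇒ |u^2 − 16| < eps.
Factor: u^2 − 16 = (u − 4)(u + 4), so |u^2 − 16| = |u − 4|·|u + 4|.
Restrict delta ≤ 2. Then |u − 4| < 2 gives |u| < 6, so by the triangle inequality |u + 4| ≤ 6 + 4 = 10.
Hence |u^2 − 16| ≤ 10|u − 4|, which is < eps once |u − 4| < eps/10.
Take delta = min(2, eps/10). If 0 < |u − 4| < delta then both bounds hold and |u^2 − 16| ≤ 10|u − 4| < 10·(eps/10) = eps.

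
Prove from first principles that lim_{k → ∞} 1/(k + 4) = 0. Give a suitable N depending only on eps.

N = 1/eps

Let eps > 0. For k ≥ 1, |1/(k + 4) − 0| = 1/(k + 4) ≤ 1/k.
We need 1/k < eps, i.e. k > 1/eps.
Take N = 1/eps. If k > N then |1/(k + 4)| ≤ 1/k < eps.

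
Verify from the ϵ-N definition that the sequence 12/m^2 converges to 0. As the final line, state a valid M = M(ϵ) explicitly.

Suppose ϵ > 0. For m ≥ 1, |12/m^2 − 0| = 12/m^2.
12/m^2 < ϵ ⇔ m^2 > 12/ϵ ⇔ m > (12/ϵ)^{1/2}.
Take M = (12/ϵ)^{1/2}. Then m > M implies 12/m^2 < ϵ.

M = (12/ϵ)^{1/2}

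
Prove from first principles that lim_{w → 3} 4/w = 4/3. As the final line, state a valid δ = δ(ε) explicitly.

Suppose ε > 0. We seek δ > 0 such that 0 < |w − 3| < δ implies |4/w − (4/3)| < ε.
|4/w − (4/3)| = 4·|3 − w|/(3·|w|) = 4|w − 3|/(3|w|).
Require δ ≤ 3/2 so that |w| > 3 − 3/2 = 3/2, hence 3|w| > 9/2.
Then |4/w − (4/3)| < 4|w − 3|/(9/2), which is < ε when |w − 3| < (9/8)ε.
Take δ = min(3/2, (9/8)ε). Then 0 < |w − 3| < δ gives both |w − 3| < 3/2 and |w − 3| < (9/8)ε, so |4/w − (4/3)| < ε.

δ = min(3/2, (9/8)ε)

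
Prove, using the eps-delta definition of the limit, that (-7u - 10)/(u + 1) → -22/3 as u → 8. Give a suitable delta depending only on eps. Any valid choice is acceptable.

Suppose eps > 0. We want delta > 0 with 0 < |u − 8| < delta ⇒ |(-7u - 10)/(u + 1) + 22/3| < eps.
Combining over a common denominator, (-7u - 10)/(u + 1) + 22/3 = [(-7u - 10)·9 − (-66)·(u + 1)] / [9·(u + 1)] = 3(u − 8) / (9(u + 1)).
So |(-7u - 10)/(u + 1) + 22/3| = 3|u − 8| / (9·|u + 1|).
Restrict delta ≤ 9/2. Then |u − 8| < 9/2 gives |u + 1| = |(u − 8) + 9| ≥ 9 − 9/2 = 9/2.
Hence |(-7u - 10)/(u + 1) + 22/3| < 3|u − 8|/(9·(9/2)) = (2/27)|u − 8|, which is < eps once |u − 8| < (27/2)eps.
Take delta = min(9/2, (27/2)eps). Then 0 < |u − 8| < delta forces both bounds, so |(-7u - 10)/(u + 1) + 22/3| < eps.

delta = min(9/2, (27/2)eps)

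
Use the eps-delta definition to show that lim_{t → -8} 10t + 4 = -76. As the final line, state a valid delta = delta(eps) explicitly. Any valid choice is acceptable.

delta = eps/10

Let eps > 0 be given. We need delta > 0 so that 0 < |t + 8| < delta implies |(10t + 4) + 76| < eps.
Since (10t + 4) + 76 = 10(t + 8), we have |(10t + 4) + 76| = 10|t + 8|.
So 10|t + 8| < eps exactly when |t + 8| < eps/10.
Take delta = eps/10. If 0 < |t + 8| < delta then |(10t + 4) + 76| = 10|t + 8| < 10·(eps/10) = eps.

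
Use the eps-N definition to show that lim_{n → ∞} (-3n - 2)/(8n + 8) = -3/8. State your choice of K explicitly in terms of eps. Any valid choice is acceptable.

K = (1/8)/eps

Let eps > 0. For n ≥ 1, |(-3n - 2)/(8n + 8) + 3/8| = |8|/(8(8n + 8)) = 8/(8(8n + 8)).
Since 8n + 8 ≥ 8n for n ≥ 1, this is ≤ 8/(8·8n) = (1/8)/n.
So |(-3n - 2)/(8n + 8) + 3/8| < eps whenever n > (1/8)/eps.
Take K = (1/8)/eps. If n > K then |(-3n - 2)/(8n + 8) + 3/8| ≤ (1/8)/n < eps.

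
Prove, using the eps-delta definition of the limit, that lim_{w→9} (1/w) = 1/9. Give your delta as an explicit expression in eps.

delta = min(9/2, (81/2)eps)

Let eps > 0 be given. We seek delta > 0 such that 0 < |w − 9| < delta implies |1/w − (1/9)| < eps.
|1/w − (1/9)| = |9 − w|/(9·|w|) = |w − 9|/(9|w|).
Require delta ≤ 9/2 so that |w| > 9 − 9/2 = 9/2, hence 9|w| > 81/2.
Then |1/w − (1/9)| < |w − 9|/(81/2), which is < eps when |w − 9| < (81/2)eps.
Take delta = min(9/2, (81/2)eps). Then 0 < |w − 9| < delta gives both |w − 9| < 9/2 and |w − 9| < (81/2)eps, so |1/w − (1/9)| < eps.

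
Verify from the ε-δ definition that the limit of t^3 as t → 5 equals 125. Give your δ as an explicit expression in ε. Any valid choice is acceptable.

δ = min(1, ε/91)

Suppose ε > 0. We seek δ > 0 with 0 < |t − 5| < δ ⇒ |t^3 − 125| < ε.
Factor: t^3 − 125 = (t − 5)(t^2 + 5t + 25), so |t^3 − 125| = |t − 5|·|t^2 + 5t + 25|.
Impose δ ≤ 1 so that |t| < 6; then |t^2 + 5t + 25| ≤ 91.
Hence |t^3 − 125| ≤ 91|t − 5|, which is < ε once |t − 5| < ε/91.
Take δ = min(1, ε/91). If 0 < |t − 5| < δ then both bounds hold and |t^3 − 125| ≤ 91|t − 5| < 91·(ε/91) = ε.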